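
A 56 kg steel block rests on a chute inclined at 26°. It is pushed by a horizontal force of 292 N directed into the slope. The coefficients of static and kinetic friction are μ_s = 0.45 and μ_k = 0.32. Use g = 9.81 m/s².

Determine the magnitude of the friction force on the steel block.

f ≈ 21.6 N (down the incline)

Normal direction: N = m g cos θ + P sin θ = 621.8 N.
Parallel to the incline: P cos θ − m g sin θ = 262.4 − 240.8 = 21.62 N; the friction needed to balance this is 21.62 N acting down the slope.
Maximum static friction: μ_s N = 0.45 × 621.8 = 279.8 N.
|f_req| = 21.62 ≤ 279.8 N → the steel block is in equilibrium; friction equals the required value.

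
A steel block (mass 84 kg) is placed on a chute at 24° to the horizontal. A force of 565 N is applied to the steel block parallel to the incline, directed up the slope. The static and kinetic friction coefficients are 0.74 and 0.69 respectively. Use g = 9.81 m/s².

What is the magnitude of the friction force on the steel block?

The normal reaction is N = m g cos θ = 752.8 N.
For equilibrium along the incline the friction force must supply f = m g sin θ − P = 335.2 − 565 = -229.8 N (positive meaning up-slope).
Static friction can supply at most μ_s N = 557.1 N.
Since |-229.8| ≤ 557.1 N, static friction is sufficient; f equals the required value, not μ_s N.

f ≈ 230 N (down the incline)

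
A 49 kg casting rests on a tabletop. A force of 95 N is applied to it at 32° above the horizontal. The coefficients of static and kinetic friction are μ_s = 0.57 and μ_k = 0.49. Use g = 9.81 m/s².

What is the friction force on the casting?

N = m g − P sin α = 480.7 − 95×sin 32° = 430.3 N.
The horizontal driving force is P cos α = 80.56 N, so equilibrium needs friction f = 80.56 N.
The static-friction limit is μ_s N = 245.3 N.
Since 80.56 N does not exceed the limit, the casting stays at rest and f = 80.6 N.

f ≈ 80.6 N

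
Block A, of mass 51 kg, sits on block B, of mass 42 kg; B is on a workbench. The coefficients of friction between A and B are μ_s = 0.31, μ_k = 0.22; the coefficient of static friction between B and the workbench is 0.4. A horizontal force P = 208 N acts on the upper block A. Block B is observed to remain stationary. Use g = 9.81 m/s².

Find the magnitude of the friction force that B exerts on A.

f ≈ 110 N

The normal force B exerts on A is simply A's weight, N₁ = 500.3 N.
So the A–B interface can sustain at most μ_s N₁ = 155.1 N of static friction.
Since P = 208 N > 155.1 N, A slides on B; the A–B friction is kinetic: f₁ = μ_k N₁ = 0.22×500.3 = 110 N.
By Newton's third law B feels 110 N forward from A. With B stationary, the floor's static friction on B balances it: f₂ = 110 N (well within μ_s(m_A+m_B)g = 364.9 N).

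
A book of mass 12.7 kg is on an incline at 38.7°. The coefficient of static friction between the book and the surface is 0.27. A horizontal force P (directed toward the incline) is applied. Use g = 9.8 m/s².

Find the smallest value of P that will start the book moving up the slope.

At impending motion up the slope, friction acts down-slope at its limit: f = μ_s N.
Perpendicular to the incline: N = m g cos θ + P sin θ.
Along the incline: P cos θ = m g sin θ + μ_s N = m g sin θ + μ_s (m g cos θ + P sin θ).
Solving, P (cos θ − μ_s sin θ) = m g (sin θ + μ_s cos θ), so P = 12.7×9.8×(sin 38.7° + 0.27 cos 38.7°)/(cos 38.7° − 0.27 sin 38.7°) = 124×0.836/0.6116 = 170 N.

P ≈ 170 N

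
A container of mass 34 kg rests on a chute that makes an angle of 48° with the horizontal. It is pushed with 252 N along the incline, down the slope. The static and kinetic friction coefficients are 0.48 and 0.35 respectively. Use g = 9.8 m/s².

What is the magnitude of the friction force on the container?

Perpendicular to the surface, N = m g cos θ = 34·9.8·cos 48° = 223 N.
Parallel to the incline, ΣF = 0 gives f = m g sin θ + P = 247.6 + 252 = 499.6 N (up-slope positive).
Static friction can supply at most μ_s N = 107 N.
|499.6| exceeds 107 N, so the container slips down-slope; friction is kinetic, f = μ_k N = 0.35×223 = 78 N.

f ≈ 78 N (up the incline)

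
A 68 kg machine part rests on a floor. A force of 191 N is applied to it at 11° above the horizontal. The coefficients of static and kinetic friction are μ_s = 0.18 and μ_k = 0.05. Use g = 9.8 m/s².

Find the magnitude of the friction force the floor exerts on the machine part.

The vertical component of P reduces the normal force: N = m g − P sin α = 666.4 − 36.44 = 630 N.
For equilibrium, f = P cos α = 191×cos 11° = 187.5 N.
The static-friction limit is μ_s N = 113.4 N.
187.5 > 113.4 N → the machine part slides; f = μ_k N = 0.05×630 = 31.5 N.

f ≈ 31.5 N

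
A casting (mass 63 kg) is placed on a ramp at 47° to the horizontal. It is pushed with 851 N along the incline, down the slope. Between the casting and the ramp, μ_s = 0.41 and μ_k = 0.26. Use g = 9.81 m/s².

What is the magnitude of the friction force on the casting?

f ≈ 110 N (up the incline)

Normal force: N = m g cos θ = 63 × 9.81 × cos 47° = 421.5 N.
The friction needed for equilibrium is m g sin θ + P = 452 + 851 = 1303 N, measured positive up-slope.
Maximum static friction available: μ_s N = 0.41 × 421.5 = 172.8 N.
|1303| exceeds 172.8 N, so the casting slips down-slope; friction is kinetic, f = μ_k N = 0.26×421.5 = 110 N.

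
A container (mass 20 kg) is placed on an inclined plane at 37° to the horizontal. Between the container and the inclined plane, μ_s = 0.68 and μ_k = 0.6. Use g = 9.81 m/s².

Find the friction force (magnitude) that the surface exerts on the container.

Perpendicular to the surface, N = m g cos θ = 20·9.81·cos 37° = 156.7 N.
For equilibrium along the incline, friction must balance the weight component: f = m g sin θ = 118.1 N up the slope.
Static friction can supply at most μ_s N = 106.6 N.
|118.1| exceeds 106.6 N, so the container slips down-slope; friction is kinetic, f = μ_k N = 0.6×156.7 = 94 N.

f ≈ 94 N (up the incline)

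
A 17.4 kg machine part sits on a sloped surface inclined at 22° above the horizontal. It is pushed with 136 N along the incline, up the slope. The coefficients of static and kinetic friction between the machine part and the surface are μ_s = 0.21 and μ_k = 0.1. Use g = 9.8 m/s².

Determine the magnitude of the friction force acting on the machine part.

The normal reaction is N = m g cos θ = 158.1 N.
Parallel to the incline, ΣF = 0 gives f = m g sin θ − P = 63.88 − 136 = -72.12 N (up-slope positive).
Maximum static friction available: μ_s N = 0.21 × 158.1 = 33.2 N.
|-72.12| exceeds 33.2 N, so the machine part slips up-slope; friction is kinetic, f = μ_k N = 0.1×158.1 = 15.8 N.

f ≈ 15.8 N (down the incline)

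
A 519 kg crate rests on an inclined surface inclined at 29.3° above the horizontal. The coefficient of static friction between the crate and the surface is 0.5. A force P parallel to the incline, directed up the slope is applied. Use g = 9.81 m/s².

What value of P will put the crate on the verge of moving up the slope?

P ≈ 4710 N

At impending motion up the slope, friction acts down-slope at its limit: f = μ_s N.
P is parallel to the surface, so N = m g cos θ = 4440 N.
Along the incline: P = m g sin θ + μ_s N = 2490 + 0.5×4440 = 4710 N.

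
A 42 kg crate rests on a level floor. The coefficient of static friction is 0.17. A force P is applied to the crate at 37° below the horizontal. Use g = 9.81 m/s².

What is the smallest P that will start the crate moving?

N = m g + P sin α (the push presses the crate into the level floor).
At impending slip, P cos α = μ_s N = μ_s (m g + P sin α).
Solving: P (cos α − μ_s sin α) = μ_s m g → P = 0.17×412/(cos 37° − 0.17 sin 37°) = 70/0.6963 = 101 N.

P ≈ 101 N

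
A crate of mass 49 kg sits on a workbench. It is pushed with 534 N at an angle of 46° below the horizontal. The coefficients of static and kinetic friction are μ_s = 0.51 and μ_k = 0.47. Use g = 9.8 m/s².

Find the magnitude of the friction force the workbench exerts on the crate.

The vertical component of P adds to the normal force: N = m g + P sin α = 480.2 + 384.1 = 864.3 N.
The horizontal driving force is P cos α = 370.9 N, so equilibrium needs friction f = 370.9 N.
The static-friction limit is μ_s N = 440.8 N.
Since 370.9 N does not exceed the limit, the crate stays at rest and f = 371 N.

f ≈ 371 N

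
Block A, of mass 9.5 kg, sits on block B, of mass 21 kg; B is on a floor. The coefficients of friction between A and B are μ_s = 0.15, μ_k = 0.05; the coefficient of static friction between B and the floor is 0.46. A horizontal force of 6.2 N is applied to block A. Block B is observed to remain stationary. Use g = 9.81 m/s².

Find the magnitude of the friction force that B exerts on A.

The normal force B exerts on A is simply A's weight, N₁ = 93.2 N.
So the A–B interface can sustain at most μ_s N₁ = 13.98 N of static friction.
Since P = 6.2 N ≤ 13.98 N, A does not slip on B; friction on A equals P = 6.2 N.
B experiences an equal 6.2 N forward from A (third law). B is in equilibrium, so the floor supplies f₂ = 6.2 N of static friction (limit μ_s(m_A+m_B)g = 137.6 N, not exceeded).

f ≈ 6.2 N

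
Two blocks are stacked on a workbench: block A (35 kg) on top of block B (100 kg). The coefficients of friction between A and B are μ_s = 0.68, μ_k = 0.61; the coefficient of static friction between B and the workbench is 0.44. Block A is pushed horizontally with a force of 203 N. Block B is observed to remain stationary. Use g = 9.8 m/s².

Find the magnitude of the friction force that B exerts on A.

Between the blocks, N₁ = m_A g = 343 N.
So the A–B interface can sustain at most μ_s N₁ = 233.2 N of static friction.
Since P = 203 N ≤ 233.2 N, A does not slip on B; friction on A equals P = 203 N.
By Newton's third law B feels 203 N forward from A. With B stationary, the floor's static friction on B balances it: f₂ = 203 N (well within μ_s(m_A+m_B)g = 582.1 N).

f ≈ 203 N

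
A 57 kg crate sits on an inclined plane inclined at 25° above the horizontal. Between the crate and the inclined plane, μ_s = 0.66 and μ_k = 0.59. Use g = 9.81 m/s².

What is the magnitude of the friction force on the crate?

f ≈ 236 N (up the incline)

Normal force: N = m g cos θ = 57 × 9.81 × cos 25° = 506.8 N.
For equilibrium along the incline, friction must balance the weight component: f = m g sin θ = 236.3 N up the slope.
The static-friction ceiling is μ_s N = 0.66 × 506.8 = 334.5 N.
Since |236.3| ≤ 334.5 N, the crate remains in static equilibrium and friction takes exactly the required value.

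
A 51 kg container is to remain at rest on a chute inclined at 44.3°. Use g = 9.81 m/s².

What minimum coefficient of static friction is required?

μ_s,min ≈ 0.976

At the slip threshold m g sin θ = μ_s m g cos θ, so μ_s,min = tan θ.
μ_s,min = tan 44.3° = 0.976.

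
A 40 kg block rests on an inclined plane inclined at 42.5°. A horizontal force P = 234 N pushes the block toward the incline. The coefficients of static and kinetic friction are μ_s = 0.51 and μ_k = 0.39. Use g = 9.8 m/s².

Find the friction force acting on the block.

Normal direction: N = m g cos θ + P sin θ = 447.1 N.
Parallel to the incline: P cos θ − m g sin θ = 172.5 − 264.8 = -92.31 N; the friction needed to balance this is 92.31 N acting up the slope.
Maximum static friction: μ_s N = 0.51 × 447.1 = 228 N.
Since 92.31 N is within the 228 N limit, the block stays put and friction is exactly 92.3 N.

f ≈ 92.3 N (up the incline)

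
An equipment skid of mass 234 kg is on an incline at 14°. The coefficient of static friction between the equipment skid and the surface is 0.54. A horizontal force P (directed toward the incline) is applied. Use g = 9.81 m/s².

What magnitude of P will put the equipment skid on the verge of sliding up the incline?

At impending motion up the slope, friction acts down-slope at its limit: f = μ_s N.
Perpendicular to the incline: N = m g cos θ + P sin θ.
Along the incline: P cos θ = m g sin θ + μ_s N = m g sin θ + μ_s (m g cos θ + P sin θ).
Solving, P (cos θ − μ_s sin θ) = m g (sin θ + μ_s cos θ), so P = 234×9.81×(sin 14° + 0.54 cos 14°)/(cos 14° − 0.54 sin 14°) = 2300×0.7659/0.8397 = 2090 N.

P ≈ 2090 N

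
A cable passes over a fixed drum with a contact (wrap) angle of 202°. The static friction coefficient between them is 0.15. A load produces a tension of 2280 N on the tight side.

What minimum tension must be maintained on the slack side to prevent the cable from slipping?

Capstan equation at impending slip: T_tight/T_slack = e^{μβ}.
β = 202° = 3.526 rad; e^{μβ} = e^{0.15×3.526} = 1.697.
T_slack = T_tight / e^{μβ} = 2280 / 1.697 = 1340 N.

T_min ≈ 1340 N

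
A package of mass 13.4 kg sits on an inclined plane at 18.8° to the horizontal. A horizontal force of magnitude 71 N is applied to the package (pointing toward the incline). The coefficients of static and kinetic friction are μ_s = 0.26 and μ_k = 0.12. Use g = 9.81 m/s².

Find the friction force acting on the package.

f ≈ 24.8 N (down the incline)

Resolve perpendicular to the incline: N = m g cos θ + P sin θ = 13.4×9.81×cos 18.8° + 71×sin 18.8° = 147.3 N.
Parallel to the incline: P cos θ − m g sin θ = 67.21 − 42.36 = 24.85 N; the friction needed to balance this is 24.85 N acting down the slope.
Maximum static friction: μ_s N = 0.26 × 147.3 = 38.3 N.
Since 24.85 N is within the 38.3 N limit, the package stays put and friction is exactly 24.8 N.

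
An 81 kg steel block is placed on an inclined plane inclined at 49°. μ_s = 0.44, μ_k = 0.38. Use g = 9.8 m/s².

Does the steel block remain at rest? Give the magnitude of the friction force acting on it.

N = m g cos θ = 521 N.
Down-slope weight component: m g sin θ = 599 N.
μ_s N = 229 N.
599 > 229 N, so it slides; kinetic friction f = μ_k N = 0.38×521 = 198 N.

f ≈ 198 N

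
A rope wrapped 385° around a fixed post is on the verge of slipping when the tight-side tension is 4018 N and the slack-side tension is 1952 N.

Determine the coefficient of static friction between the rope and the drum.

μ ≈ 0.107

T₂/T₁ = e^{μβ} → μ = ln(T₂/T₁)/β.
β = 385° = 6.72 rad.
μ = ln(4018/1952)/6.72 = ln(2.058)/6.72 = 0.107.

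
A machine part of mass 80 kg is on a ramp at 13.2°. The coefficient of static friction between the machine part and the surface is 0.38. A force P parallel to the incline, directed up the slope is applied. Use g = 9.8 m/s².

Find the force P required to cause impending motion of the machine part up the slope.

At impending motion up the slope, friction acts down-slope at its limit: f = μ_s N.
P is parallel to the surface, so N = m g cos θ = 763 N.
Along the incline: P = m g sin θ + μ_s N = 179 + 0.38×763 = 469 N.

P ≈ 469 N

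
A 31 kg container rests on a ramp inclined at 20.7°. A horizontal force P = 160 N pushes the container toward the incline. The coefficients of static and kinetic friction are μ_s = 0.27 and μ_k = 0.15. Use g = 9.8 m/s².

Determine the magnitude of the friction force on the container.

Normal direction: N = m g cos θ + P sin θ = 340.7 N.
Along the incline, the net driving force (taking up-slope positive) is P cos θ − m g sin θ = 149.7 − 107.4 = 42.29 N, so equilibrium requires friction f = -42.29 N (down-slope).
The limit of static friction is μ_s N = 92 N.
|f_req| = 42.29 ≤ 92 N → the container is in equilibrium; friction equals the required value.

f ≈ 42.3 N (down the incline)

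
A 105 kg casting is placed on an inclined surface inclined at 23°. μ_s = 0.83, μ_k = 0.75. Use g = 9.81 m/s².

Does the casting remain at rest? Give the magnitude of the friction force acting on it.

N = m g cos θ = 948 N.
Down-slope weight component: m g sin θ = 402 N.
μ_s N = 787 N.
402 ≤ 787 N, so it stays put; friction = 402 N.

f ≈ 402 N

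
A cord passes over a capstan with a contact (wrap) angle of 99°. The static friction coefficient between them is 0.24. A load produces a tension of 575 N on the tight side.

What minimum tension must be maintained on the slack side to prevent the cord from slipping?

Capstan equation at impending slip: T_tight/T_slack = e^{μβ}.
β = 99° = 1.728 rad; e^{μβ} = e^{0.24×1.728} = 1.514.
T_slack = T_tight / e^{μβ} = 575 / 1.514 = 380 N.

T_min ≈ 380 N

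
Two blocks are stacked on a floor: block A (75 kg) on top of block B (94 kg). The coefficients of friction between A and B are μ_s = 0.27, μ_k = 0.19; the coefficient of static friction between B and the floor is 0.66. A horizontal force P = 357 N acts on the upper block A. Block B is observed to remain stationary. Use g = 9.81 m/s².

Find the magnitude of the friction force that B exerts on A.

Between the blocks, N₁ = m_A g = 735.8 N.
Maximum static friction on A from B: μ_s N₁ = 0.27×735.8 = 198.7 N.
P = 357 N exceeds that limit, so A slips over B and the interface friction becomes kinetic: f₁ = μ_k N₁ = 0.19×735.8 = 140 N.
B experiences an equal 140 N forward from A (third law). B is in equilibrium, so the floor supplies f₂ = 140 N of static friction (limit μ_s(m_A+m_B)g = 1094 N, not exceeded).

f ≈ 140 N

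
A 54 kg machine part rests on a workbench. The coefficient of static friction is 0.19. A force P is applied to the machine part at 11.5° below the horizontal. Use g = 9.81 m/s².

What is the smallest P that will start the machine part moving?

P ≈ 107 N

N = m g + P sin α (the push presses the machine part into the workbench).
At impending slip, P cos α = μ_s N = μ_s (m g + P sin α).
Solving: P (cos α − μ_s sin α) = μ_s m g → P = 0.19×530/(cos 11.5° − 0.19 sin 11.5°) = 101/0.942 = 107 N.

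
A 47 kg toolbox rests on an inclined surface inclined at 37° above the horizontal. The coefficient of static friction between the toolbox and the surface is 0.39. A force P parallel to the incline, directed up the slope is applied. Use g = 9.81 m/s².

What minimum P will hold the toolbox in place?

The toolbox tends to slide down (tan θ > μ_s), so at the point of impending slip friction acts up-slope at its limit: f = μ_s N.
P is parallel to the surface, so N = m g cos θ = 368 N.
Along the incline: P + μ_s N = m g sin θ, so P = 277 − 0.39×368 = 134 N.

P_min ≈ 134 N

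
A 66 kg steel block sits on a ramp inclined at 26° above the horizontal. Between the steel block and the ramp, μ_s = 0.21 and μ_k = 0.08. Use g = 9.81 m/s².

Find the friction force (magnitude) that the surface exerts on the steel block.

f ≈ 46.6 N (up the incline)

Perpendicular to the surface, N = m g cos θ = 66·9.81·cos 26° = 581.9 N.
Along the slope the weight component is m g sin θ = 283.8 N; friction must supply exactly this, acting up-slope.
Maximum static friction available: μ_s N = 0.21 × 581.9 = 122.2 N.
Since |283.8| > 122.2 N, static friction cannot hold it; the steel block slides down the incline and kinetic friction applies: f = μ_k N = 0.08 × 581.9 = 46.6 N.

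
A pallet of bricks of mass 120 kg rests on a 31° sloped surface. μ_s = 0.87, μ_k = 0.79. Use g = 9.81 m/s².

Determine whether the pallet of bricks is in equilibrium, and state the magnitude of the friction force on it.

N = m g cos θ = 1010 N.
Down-slope weight component: m g sin θ = 606 N.
μ_s N = 878 N.
606 ≤ 878 N, so it stays put; friction = 606 N.

f ≈ 606 N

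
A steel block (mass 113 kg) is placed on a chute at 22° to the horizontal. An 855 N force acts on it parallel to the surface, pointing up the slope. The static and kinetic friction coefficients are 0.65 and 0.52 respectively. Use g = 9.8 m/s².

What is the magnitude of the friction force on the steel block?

Normal force: N = m g cos θ = 113 × 9.8 × cos 22° = 1027 N.
Parallel to the incline, ΣF = 0 gives f = m g sin θ − P = 414.8 − 855 = -440.2 N (up-slope positive).
Maximum static friction available: μ_s N = 0.65 × 1027 = 667.4 N.
Since |-440.2| ≤ 667.4 N, static friction is sufficient; f equals the required value, not μ_s N.

f ≈ 440 N (down the incline)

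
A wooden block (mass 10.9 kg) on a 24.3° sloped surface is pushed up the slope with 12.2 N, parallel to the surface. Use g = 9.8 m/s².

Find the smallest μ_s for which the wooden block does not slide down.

μ_s,min ≈ 0.326

N = m g cos θ = 97.36 N.
Friction must make up the shortfall along the incline: f = m g sin θ − P = 43.96 − 12.2 = 31.76 N.
At the threshold f = μ_s N, so μ_s,min = 31.76/97.36 = 0.326.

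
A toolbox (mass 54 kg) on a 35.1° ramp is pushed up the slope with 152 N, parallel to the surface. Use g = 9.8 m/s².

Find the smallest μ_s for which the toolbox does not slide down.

N = m g cos θ = 433 N.
Friction must make up the shortfall along the incline: f = m g sin θ − P = 304.3 − 152 = 152.3 N.
At the threshold f = μ_s N, so μ_s,min = 152.3/433 = 0.352.

μ_s,min ≈ 0.352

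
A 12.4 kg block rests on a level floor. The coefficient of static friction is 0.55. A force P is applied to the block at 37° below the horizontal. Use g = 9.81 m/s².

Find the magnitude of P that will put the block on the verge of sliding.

P ≈ 143 N

N = m g + P sin α (the push presses the block into the level floor).
At impending slip, P cos α = μ_s N = μ_s (m g + P sin α).
Solving: P (cos α − μ_s sin α) = μ_s m g → P = 0.55×122/(cos 37° − 0.55 sin 37°) = 66.9/0.4676 = 143 N.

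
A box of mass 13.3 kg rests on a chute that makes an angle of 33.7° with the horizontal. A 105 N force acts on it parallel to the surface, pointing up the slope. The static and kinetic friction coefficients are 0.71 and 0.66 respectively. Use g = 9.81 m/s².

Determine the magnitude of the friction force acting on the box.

f ≈ 32.6 N (down the incline)

Normal force: N = m g cos θ = 13.3 × 9.81 × cos 33.7° = 108.5 N.
For equilibrium along the incline the friction force must supply f = m g sin θ − P = 72.39 − 105 = -32.61 N (positive meaning up-slope).
The static-friction ceiling is μ_s N = 0.71 × 108.5 = 77.07 N.
Since |-32.61| ≤ 77.07 N, the box remains in static equilibrium and friction takes exactly the required value.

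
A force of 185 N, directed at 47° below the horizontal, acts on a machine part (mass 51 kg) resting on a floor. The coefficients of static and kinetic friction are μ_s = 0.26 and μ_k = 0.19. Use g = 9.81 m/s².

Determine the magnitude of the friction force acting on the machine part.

f ≈ 126 N

The vertical component of P adds to the normal force: N = m g + P sin α = 500.3 + 135.3 = 635.6 N.
Horizontally, friction must balance P cos α = 126.2 N.
The static-friction limit is μ_s N = 165.3 N.
Since 126.2 N does not exceed the limit, the machine part stays at rest and f = 126 N.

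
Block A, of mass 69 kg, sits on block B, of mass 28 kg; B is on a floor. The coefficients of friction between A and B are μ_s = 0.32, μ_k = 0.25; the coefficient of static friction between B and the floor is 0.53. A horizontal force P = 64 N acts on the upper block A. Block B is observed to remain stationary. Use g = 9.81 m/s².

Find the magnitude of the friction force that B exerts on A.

f ≈ 64 N

The normal force B exerts on A is simply A's weight, N₁ = 676.9 N.
So the A–B interface can sustain at most μ_s N₁ = 216.6 N of static friction.
Since P = 64 N ≤ 216.6 N, A does not slip on B; friction on A equals P = 64 N.
By Newton's third law B feels 64 N forward from A. With B stationary, the floor's static friction on B balances it: f₂ = 64 N (well within μ_s(m_A+m_B)g = 504.3 N).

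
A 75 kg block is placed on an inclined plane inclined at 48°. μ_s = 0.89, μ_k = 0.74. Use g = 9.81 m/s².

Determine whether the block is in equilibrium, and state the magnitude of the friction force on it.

f ≈ 364 N

N = m g cos θ = 492 N.
Down-slope weight component: m g sin θ = 547 N.
μ_s N = 438 N.
547 > 438 N, so it slides; kinetic friction f = μ_k N = 0.74×492 = 364 N.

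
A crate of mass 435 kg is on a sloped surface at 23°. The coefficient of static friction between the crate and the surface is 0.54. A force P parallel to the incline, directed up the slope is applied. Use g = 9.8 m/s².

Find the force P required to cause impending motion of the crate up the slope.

At impending motion up the slope, friction acts down-slope at its limit: f = μ_s N.
P is parallel to the surface, so N = m g cos θ = 3920 N.
Along the incline: P = m g sin θ + μ_s N = 1670 + 0.54×3920 = 3780 N.

P ≈ 3780 N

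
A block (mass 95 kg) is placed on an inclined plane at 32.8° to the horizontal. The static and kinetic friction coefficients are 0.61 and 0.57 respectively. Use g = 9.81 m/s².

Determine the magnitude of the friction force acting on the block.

Normal force: N = m g cos θ = 95 × 9.81 × cos 32.8° = 783.4 N.
Along the slope the weight component is m g sin θ = 504.8 N; friction must supply exactly this, acting up-slope.
Maximum static friction available: μ_s N = 0.61 × 783.4 = 477.9 N.
Since |504.8| > 477.9 N, static friction cannot hold it; the block slides down the incline and kinetic friction applies: f = μ_k N = 0.57 × 783.4 = 447 N.

f ≈ 447 N (up the incline)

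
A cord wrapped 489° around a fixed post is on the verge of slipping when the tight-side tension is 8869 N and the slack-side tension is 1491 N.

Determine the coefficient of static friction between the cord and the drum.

μ ≈ 0.209

T₂/T₁ = e^{μβ} → μ = ln(T₂/T₁)/β.
β = 489° = 8.535 rad.
μ = ln(8869/1491)/8.535 = ln(5.948)/8.535 = 0.209.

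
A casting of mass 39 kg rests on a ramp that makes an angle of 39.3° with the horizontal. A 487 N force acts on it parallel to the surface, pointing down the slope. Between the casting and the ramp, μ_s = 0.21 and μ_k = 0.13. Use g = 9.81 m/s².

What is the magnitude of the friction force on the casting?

Normal force: N = m g cos θ = 39 × 9.81 × cos 39.3° = 296.1 N.
The friction needed for equilibrium is m g sin θ + P = 242.3 + 487 = 729.3 N, measured positive up-slope.
The static-friction ceiling is μ_s N = 0.21 × 296.1 = 62.17 N.
|729.3| exceeds 62.17 N, so the casting slips down-slope; friction is kinetic, f = μ_k N = 0.13×296.1 = 38.5 N.

f ≈ 38.5 N (up the incline)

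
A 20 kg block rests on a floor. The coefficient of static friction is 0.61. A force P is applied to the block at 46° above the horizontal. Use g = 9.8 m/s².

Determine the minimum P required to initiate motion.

P ≈ 105 N

N = m g − P sin α (the pull lifts the block).
At impending slip, P cos α = μ_s N = μ_s (m g − P sin α).
Solving: P (cos α + μ_s sin α) = μ_s m g → P = 0.61×196/(cos 46° + 0.61 sin 46°) = 120/1.133 = 105 N.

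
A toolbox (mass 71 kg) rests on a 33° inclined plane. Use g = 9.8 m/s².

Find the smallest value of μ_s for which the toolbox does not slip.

μ_s,min ≈ 0.649

At the slip threshold m g sin θ = μ_s m g cos θ, so μ_s,min = tan θ.
μ_s,min = tan 33° = 0.649.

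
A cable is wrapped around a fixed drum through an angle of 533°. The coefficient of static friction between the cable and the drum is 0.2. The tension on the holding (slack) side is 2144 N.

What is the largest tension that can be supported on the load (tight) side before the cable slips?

T_max ≈ 13800 N

At impending slip the capstan equation gives T₂/T₁ = e^{μβ} with β in radians.
β = 533° × π/180 = 9.303 rad.
e^{μβ} = e^{0.2×9.303} = 6.427.
T₂ = T₁ · e^{μβ} = 2144 × 6.427 = 13800 N.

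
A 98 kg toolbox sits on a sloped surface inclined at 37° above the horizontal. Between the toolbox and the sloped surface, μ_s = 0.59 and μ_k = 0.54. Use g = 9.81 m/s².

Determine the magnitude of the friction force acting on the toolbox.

Perpendicular to the surface, N = m g cos θ = 98·9.81·cos 37° = 767.8 N.
For equilibrium along the incline, friction must balance the weight component: f = m g sin θ = 578.6 N up the slope.
Static friction can supply at most μ_s N = 453 N.
Since |578.6| > 453 N, static friction cannot hold it; the toolbox slides down the incline and kinetic friction applies: f = μ_k N = 0.54 × 767.8 = 415 N.

f ≈ 415 N (up the incline)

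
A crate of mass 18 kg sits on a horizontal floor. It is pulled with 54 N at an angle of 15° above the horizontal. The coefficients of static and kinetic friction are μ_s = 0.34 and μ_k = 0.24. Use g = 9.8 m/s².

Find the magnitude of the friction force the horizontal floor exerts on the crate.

Vertical equilibrium gives N = m g − P sin α = 162.4 N.
Horizontally, friction must balance P cos α = 52.16 N.
μ_s N = 0.34 × 162.4 = 55.22 N.
52.16 ≤ 55.22 N → static; friction equals the required 52.2 N.

f ≈ 52.2 N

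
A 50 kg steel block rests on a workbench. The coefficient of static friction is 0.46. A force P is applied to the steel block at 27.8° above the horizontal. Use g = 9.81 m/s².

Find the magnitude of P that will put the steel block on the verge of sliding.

N = m g − P sin α (the pull lifts the steel block).
At impending slip, P cos α = μ_s N = μ_s (m g − P sin α).
Solving: P (cos α + μ_s sin α) = μ_s m g → P = 0.46×490/(cos 27.8° + 0.46 sin 27.8°) = 226/1.099 = 205 N.

P ≈ 205 N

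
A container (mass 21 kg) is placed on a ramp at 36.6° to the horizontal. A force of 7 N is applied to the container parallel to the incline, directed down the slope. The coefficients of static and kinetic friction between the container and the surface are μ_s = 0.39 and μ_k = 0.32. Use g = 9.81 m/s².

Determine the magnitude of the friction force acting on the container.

Normal force: N = m g cos θ = 21 × 9.81 × cos 36.6° = 165.4 N.
The friction needed for equilibrium is m g sin θ + P = 122.8 + 7 = 129.8 N, measured positive up-slope.
The static-friction ceiling is μ_s N = 0.39 × 165.4 = 64.5 N.
Since |129.8| > 64.5 N, static friction cannot hold it; the container slides down the incline and kinetic friction applies: f = μ_k N = 0.32 × 165.4 = 52.9 N.

f ≈ 52.9 N (up the incline)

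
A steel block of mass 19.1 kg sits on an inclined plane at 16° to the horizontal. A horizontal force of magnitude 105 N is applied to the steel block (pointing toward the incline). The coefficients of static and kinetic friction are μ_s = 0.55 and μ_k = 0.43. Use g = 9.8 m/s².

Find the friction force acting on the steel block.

The horizontal push has a component P sin θ into the surface, so N = m g cos θ + P sin θ = 179.9 + 28.94 = 208.9 N.
Parallel to the incline: P cos θ − m g sin θ = 100.9 − 51.59 = 49.34 N; the friction needed to balance this is 49.34 N acting down the slope.
Maximum static friction: μ_s N = 0.55 × 208.9 = 114.9 N.
Since 49.34 N is within the 114.9 N limit, the steel block stays put and friction is exactly 49.3 N.

f ≈ 49.3 N (down the incline)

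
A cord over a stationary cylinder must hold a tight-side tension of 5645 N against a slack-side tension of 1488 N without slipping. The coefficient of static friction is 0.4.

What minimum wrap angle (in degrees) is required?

T₂/T₁ = e^{μβ} → β = ln(T₂/T₁)/μ.
β = ln(5645/1488)/0.4 = 1.333/0.4 = 3.333 rad.
In degrees: β = 3.333 × 180/π = 191°.

β_min ≈ 191°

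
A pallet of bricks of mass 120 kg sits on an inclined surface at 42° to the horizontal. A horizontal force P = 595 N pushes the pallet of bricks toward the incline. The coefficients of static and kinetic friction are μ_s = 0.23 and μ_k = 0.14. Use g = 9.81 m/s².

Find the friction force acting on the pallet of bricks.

f ≈ 178 N (up the incline)

Normal direction: N = m g cos θ + P sin θ = 1273 N.
Parallel to the incline: P cos θ − m g sin θ = 442.2 − 787.7 = -345.5 N; the friction needed to balance this is 345.5 N acting up the slope.
Maximum static friction: μ_s N = 0.23 × 1273 = 292.8 N.
The required 345.5 N exceeds the static limit, so the pallet of bricks slides down-slope and f = μ_k N = 0.14×1273 = 178 N.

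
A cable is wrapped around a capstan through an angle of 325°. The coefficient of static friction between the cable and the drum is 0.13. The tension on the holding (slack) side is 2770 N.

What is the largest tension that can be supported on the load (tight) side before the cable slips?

At impending slip the capstan equation gives T₂/T₁ = e^{μβ} with β in radians.
β = 325° × π/180 = 5.672 rad.
e^{μβ} = e^{0.13×5.672} = 2.09.
T₂ = T₁ · e^{μβ} = 2770 × 2.09 = 5790 N.

T_max ≈ 5790 N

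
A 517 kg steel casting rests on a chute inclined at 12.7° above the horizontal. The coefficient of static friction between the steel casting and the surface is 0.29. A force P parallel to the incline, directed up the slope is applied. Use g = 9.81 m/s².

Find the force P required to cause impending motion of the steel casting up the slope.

At impending motion up the slope, friction acts down-slope at its limit: f = μ_s N.
P is parallel to the surface, so N = m g cos θ = 4950 N.
Along the incline: P = m g sin θ + μ_s N = 1120 + 0.29×4950 = 2550 N.

P ≈ 2550 N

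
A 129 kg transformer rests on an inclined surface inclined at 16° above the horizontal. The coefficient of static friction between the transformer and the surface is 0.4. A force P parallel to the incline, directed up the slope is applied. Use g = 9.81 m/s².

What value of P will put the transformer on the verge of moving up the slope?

At impending motion up the slope, friction acts down-slope at its limit: f = μ_s N.
P is parallel to the surface, so N = m g cos θ = 1220 N.
Along the incline: P = m g sin θ + μ_s N = 349 + 0.4×1220 = 835 N.

P ≈ 835 N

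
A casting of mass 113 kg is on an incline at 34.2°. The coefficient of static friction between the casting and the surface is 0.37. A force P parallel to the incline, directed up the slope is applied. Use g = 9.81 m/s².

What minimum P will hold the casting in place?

P_min ≈ 284 N

The casting tends to slide down (tan θ > μ_s), so at the point of impending slip friction acts up-slope at its limit: f = μ_s N.
P is parallel to the surface, so N = m g cos θ = 917 N.
Along the incline: P + μ_s N = m g sin θ, so P = 623 − 0.37×917 = 284 N.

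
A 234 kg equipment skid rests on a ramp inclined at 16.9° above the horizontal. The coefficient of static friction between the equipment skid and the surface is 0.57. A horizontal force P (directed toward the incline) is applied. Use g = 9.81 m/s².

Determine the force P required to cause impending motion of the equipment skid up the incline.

P ≈ 2430 N

At impending motion up the slope, friction acts down-slope at its limit: f = μ_s N.
Perpendicular to the incline: N = m g cos θ + P sin θ.
Along the incline: P cos θ = m g sin θ + μ_s N = m g sin θ + μ_s (m g cos θ + P sin θ).
Solving, P (cos θ − μ_s sin θ) = m g (sin θ + μ_s cos θ), so P = 234×9.81×(sin 16.9° + 0.57 cos 16.9°)/(cos 16.9° − 0.57 sin 16.9°) = 2300×0.8361/0.7911 = 2430 N.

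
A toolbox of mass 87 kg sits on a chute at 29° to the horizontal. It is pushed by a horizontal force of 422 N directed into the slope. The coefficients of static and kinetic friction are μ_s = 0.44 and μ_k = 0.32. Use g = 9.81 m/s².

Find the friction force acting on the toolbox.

The horizontal push has a component P sin θ into the surface, so N = m g cos θ + P sin θ = 746.5 + 204.6 = 951.1 N.
Parallel to the incline: P cos θ − m g sin θ = 369.1 − 413.8 = -44.68 N; the friction needed to balance this is 44.68 N acting up the slope.
Maximum static friction: μ_s N = 0.44 × 951.1 = 418.5 N.
Since 44.68 N is within the 418.5 N limit, the toolbox stays put and friction is exactly 44.7 N.

f ≈ 44.7 N (up the incline)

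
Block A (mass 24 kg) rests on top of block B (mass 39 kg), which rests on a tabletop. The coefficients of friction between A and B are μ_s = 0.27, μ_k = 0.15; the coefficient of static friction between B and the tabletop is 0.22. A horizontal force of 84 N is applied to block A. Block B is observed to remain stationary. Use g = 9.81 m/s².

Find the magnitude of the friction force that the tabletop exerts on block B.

Between the blocks, N₁ = m_A g = 235.4 N.
So the A–B interface can sustain at most μ_s N₁ = 63.57 N of static friction.
Since P = 84 N > 63.57 N, A slides on B; the A–B friction is kinetic: f₁ = μ_k N₁ = 0.15×235.4 = 35.3 N.
B experiences an equal 35.3 N forward from A (third law). B is in equilibrium, so the floor supplies f₂ = 35.3 N of static friction (limit μ_s(m_A+m_B)g = 136 N, not exceeded).

f ≈ 35.3 N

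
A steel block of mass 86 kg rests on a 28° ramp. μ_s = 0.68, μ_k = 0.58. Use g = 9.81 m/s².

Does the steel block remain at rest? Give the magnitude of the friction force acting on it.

N = m g cos θ = 745 N.
Down-slope weight component: m g sin θ = 396 N.
μ_s N = 507 N.
396 ≤ 507 N, so it stays put; friction = 396 N.

f ≈ 396 N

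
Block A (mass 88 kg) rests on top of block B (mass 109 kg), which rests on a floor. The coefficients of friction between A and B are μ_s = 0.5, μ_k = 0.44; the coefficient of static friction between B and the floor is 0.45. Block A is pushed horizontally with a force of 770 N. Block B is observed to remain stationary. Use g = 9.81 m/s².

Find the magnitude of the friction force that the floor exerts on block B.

Normal force at the A–B interface: N₁ = m_A g = 863.3 N.
Maximum static friction on A from B: μ_s N₁ = 0.5×863.3 = 431.6 N.
Since P = 770 N > 431.6 N, A slides on B; the A–B friction is kinetic: f₁ = μ_k N₁ = 0.44×863.3 = 380 N.
By Newton's third law B feels 380 N forward from A. With B stationary, the floor's static friction on B balances it: f₂ = 380 N (well within μ_s(m_A+m_B)g = 869.7 N).

f ≈ 380 N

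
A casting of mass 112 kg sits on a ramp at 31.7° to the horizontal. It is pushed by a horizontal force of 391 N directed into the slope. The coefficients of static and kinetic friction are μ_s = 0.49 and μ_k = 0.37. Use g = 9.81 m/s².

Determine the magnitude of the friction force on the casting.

The horizontal push has a component P sin θ into the surface, so N = m g cos θ + P sin θ = 934.8 + 205.5 = 1140 N.
Parallel to the incline: P cos θ − m g sin θ = 332.7 − 577.3 = -244.7 N; the friction needed to balance this is 244.7 N acting up the slope.
The limit of static friction is μ_s N = 558.7 N.
Since 244.7 N is within the 558.7 N limit, the casting stays put and friction is exactly 245 N.

f ≈ 245 N (up the incline)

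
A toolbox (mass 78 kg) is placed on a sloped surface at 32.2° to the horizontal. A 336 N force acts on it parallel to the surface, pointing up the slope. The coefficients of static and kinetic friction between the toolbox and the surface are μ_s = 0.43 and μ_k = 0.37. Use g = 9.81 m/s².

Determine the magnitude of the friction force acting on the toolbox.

f ≈ 71.7 N (up the incline)

The normal reaction is N = m g cos θ = 647.5 N.
For equilibrium along the incline the friction force must supply f = m g sin θ − P = 407.7 − 336 = 71.75 N (positive meaning up-slope).
The static-friction ceiling is μ_s N = 0.43 × 647.5 = 278.4 N.
Since |71.75| ≤ 278.4 N, no slip — friction simply equals what equilibrium demands.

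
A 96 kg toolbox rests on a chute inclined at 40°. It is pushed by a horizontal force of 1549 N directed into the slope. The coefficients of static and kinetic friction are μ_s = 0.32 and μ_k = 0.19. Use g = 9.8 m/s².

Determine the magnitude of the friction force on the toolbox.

Resolve perpendicular to the incline: N = m g cos θ + P sin θ = 96×9.8×cos 40° + 1549×sin 40° = 1716 N.
Along the incline, the net driving force (taking up-slope positive) is P cos θ − m g sin θ = 1187 − 604.7 = 581.9 N, so equilibrium requires friction f = -581.9 N (down-slope).
The limit of static friction is μ_s N = 549.2 N.
The required 581.9 N exceeds the static limit, so the toolbox slides up-slope and f = μ_k N = 0.19×1716 = 326 N.

f ≈ 326 N (down the incline)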